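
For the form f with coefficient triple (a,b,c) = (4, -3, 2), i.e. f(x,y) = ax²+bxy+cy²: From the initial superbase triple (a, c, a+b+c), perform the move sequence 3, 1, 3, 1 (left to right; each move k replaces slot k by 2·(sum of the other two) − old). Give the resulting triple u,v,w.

start (4,2,3) = (f(1,0),f(0,1),f(1,1))
replace slot 3: 2·(4+2) − 3 = 9 → (4,2,9)
replace slot 1: 2·(2+9) − 4 = 18 → (18,2,9)
replace slot 3: 2·(18+2) − 9 = 31 → (18,2,31)
replace slot 1: 2·(2+31) − 18 = 48 → (48,2,31)

48,2,31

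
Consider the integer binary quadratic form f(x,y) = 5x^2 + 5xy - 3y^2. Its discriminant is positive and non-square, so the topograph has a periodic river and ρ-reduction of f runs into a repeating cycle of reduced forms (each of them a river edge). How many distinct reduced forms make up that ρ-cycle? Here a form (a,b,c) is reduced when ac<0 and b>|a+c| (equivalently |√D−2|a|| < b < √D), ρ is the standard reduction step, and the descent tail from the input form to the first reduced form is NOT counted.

D = 85, ⌊√D⌋ = 9
river: ρ → (-3,7,3)
river: ρ → (3,5,-5)
river: ρ → (-5,5,3)
river: ρ → (3,7,-3)
river: ρ → (-3,5,5)
river: ρ → (5,5,-3)
ρ-cycle length = 6 (tail of 0 descent steps not counted)

6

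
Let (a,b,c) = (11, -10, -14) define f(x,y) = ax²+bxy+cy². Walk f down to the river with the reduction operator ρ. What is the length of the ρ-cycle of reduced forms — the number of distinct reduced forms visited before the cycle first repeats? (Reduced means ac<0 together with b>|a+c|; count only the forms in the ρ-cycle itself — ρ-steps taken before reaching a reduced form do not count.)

D = 716, ⌊√D⌋ = 26
descent: ρ → (-14,10,11)  [lands on river]
river: ρ → (11,12,-13)
river: ρ → (-13,14,10)
river: ρ → (10,26,-1)
river: ρ → (-1,26,10)
river: ρ → (10,14,-13)
river: ρ → (-13,12,11)
river: ρ → (11,10,-14)
river: ρ → (-14,18,7)
river: ρ → (7,24,-5)
river: ρ → (-5,26,2)
river: ρ → (2,26,-5)
river: ρ → (-5,24,7)
river: ρ → (7,18,-14)
ρ-cycle length = 14 (tail of 1 descent step not counted)

14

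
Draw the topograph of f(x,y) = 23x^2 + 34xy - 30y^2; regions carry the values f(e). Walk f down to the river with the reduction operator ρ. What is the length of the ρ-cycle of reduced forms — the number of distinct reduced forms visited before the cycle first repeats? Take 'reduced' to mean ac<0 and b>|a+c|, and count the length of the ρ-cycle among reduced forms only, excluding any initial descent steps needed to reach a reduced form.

D = 3916, ⌊√D⌋ = 62
river: ρ → (-30,26,27)
river: ρ → (27,28,-29)
river: ρ → (-29,30,26)
river: ρ → (26,22,-33)
river: ρ → (-33,44,15)
river: ρ → (15,46,-30)
river: ρ → (-30,14,31)
river: ρ → (31,48,-13)
river: ρ → (-13,56,15)
river: ρ → (15,34,-46)
river: ρ → (-46,58,3)
river: ρ → (3,62,-6)
river: ρ → (-6,58,23)
river: ρ → (23,34,-30)
ρ-cycle length = 14 (tail of 0 descent steps not counted)

14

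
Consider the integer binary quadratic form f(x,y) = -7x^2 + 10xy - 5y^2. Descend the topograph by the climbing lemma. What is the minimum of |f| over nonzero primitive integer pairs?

translate: b→4 (≡-10 mod 14), so (7,-10,5)→(7,4,2)
flip: (7,4,2)→(2,-4,7)
translate: b→0 (≡-4 mod 4), so (2,-4,7)→(2,0,5)
reduced (well bottom): (2,0,5) with a≤c, −a<b≤a
well minimum |f| = |-2| = 2 (negative-definite)

2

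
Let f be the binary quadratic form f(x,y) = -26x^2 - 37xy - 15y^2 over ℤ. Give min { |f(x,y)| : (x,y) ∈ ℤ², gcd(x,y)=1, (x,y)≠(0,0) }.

translate: b→-15 (≡37 mod 52), so (26,37,15)→(26,-15,4)
flip: (26,-15,4)→(4,15,26)
translate: b→-1 (≡15 mod 8), so (4,15,26)→(4,-1,12)
reduced (well bottom): (4,-1,12) with a≤c, −a<b≤a
well minimum |f| = |-4| = 4 (negative-definite)

4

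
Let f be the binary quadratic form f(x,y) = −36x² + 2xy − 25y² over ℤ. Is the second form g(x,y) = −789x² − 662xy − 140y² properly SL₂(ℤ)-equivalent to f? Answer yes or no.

D₁ = -3596, D₂ = -3596
f is negative-definite; reduce −f:
−f: flip: (36,-2,25)→(25,2,36)
−f: reduced (well bottom): (25,2,36) with a≤c, −a<b≤a
flip sign back: reduced form of f is (-25,-2,-36)
g is negative-definite; reduce −g:
−g: flip: (789,662,140)→(140,-662,789)
−g: translate: b→-102 (≡-662 mod 280), so (140,-662,789)→(140,-102,25)
−g: flip: (140,-102,25)→(25,102,140)
−g: translate: b→2 (≡102 mod 50), so (25,102,140)→(25,2,36)
−g: reduced (well bottom): (25,2,36) with a≤c, −a<b≤a
flip sign back: reduced form of g is (-25,-2,-36)
reduced forms (-25, -2, -36) vs (-25, -2, -36) ⇒ equivalent

yes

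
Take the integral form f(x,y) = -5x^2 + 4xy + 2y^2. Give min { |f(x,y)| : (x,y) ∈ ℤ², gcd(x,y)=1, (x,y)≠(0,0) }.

river: ρ → (2,4,-5)
river: ρ → (-5,6,1)
river: ρ → (1,6,-5)
river: ρ → (-5,4,2)
closes: descent 0, river 4
min |a| on river = 1

1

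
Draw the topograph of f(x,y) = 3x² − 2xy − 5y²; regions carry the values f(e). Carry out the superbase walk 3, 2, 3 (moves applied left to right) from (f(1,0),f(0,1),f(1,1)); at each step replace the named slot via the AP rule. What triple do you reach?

start (3,-5,-4) = (f(1,0),f(0,1),f(1,1))
replace slot 3: 2·(3+(-5)) − (-4) = 0 → (3,-5,0)
replace slot 2: 2·(3+0) − (-5) = 11 → (3,11,0)
replace slot 3: 2·(3+11) − 0 = 28 → (3,11,28)

3,11,28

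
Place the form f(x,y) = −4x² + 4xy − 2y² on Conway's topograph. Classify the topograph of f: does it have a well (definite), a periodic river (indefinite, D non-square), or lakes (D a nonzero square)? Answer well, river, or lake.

D = b²−4ac = 4² − 4·(-4)·(-2) = -16
D < 0 ⇒ definite ⇒ every region one sign ⇒ single well

well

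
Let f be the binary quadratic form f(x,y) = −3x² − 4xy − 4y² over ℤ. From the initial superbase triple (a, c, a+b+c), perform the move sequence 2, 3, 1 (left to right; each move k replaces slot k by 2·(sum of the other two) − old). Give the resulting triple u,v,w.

start (-3,-4,-11) = (f(1,0),f(0,1),f(1,1))
replace slot 2: 2·((-3)+(-11)) − (-4) = -24 → (-3,-24,-11)
replace slot 3: 2·((-3)+(-24)) − (-11) = -43 → (-3,-24,-43)
replace slot 1: 2·((-24)+(-43)) − (-3) = -131 → (-131,-24,-43)

-131,-24,-43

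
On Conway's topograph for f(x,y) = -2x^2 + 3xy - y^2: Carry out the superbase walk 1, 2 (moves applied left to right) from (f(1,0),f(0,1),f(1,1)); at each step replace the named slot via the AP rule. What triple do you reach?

start (-2,-1,0) = (f(1,0),f(0,1),f(1,1))
replace slot 1: 2·((-1)+0) − (-2) = 0 → (0,-1,0)
replace slot 2: 2·(0+0) − (-1) = 1 → (0,1,0)

0,1,0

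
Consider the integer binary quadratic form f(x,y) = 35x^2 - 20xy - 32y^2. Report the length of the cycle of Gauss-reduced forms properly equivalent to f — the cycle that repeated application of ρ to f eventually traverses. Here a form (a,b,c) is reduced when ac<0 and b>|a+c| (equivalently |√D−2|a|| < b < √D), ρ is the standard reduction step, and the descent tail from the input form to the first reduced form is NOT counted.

D = 4880, ⌊√D⌋ = 69
descent: ρ → (-32,20,35)  [lands on river]
river: ρ → (35,50,-17)
river: ρ → (-17,52,32)
river: ρ → (32,12,-37)
river: ρ → (-37,62,7)
river: ρ → (7,64,-28)
river: ρ → (-28,48,23)
river: ρ → (23,44,-32)
ρ-cycle length = 8 (tail of 1 descent step not counted)

8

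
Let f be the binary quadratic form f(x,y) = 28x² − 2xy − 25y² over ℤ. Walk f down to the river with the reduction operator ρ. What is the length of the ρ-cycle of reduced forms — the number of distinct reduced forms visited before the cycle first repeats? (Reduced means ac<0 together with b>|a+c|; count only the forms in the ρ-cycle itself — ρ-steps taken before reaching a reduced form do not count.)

D = 2804, ⌊√D⌋ = 52
descent: ρ → (-25,52,1)  [lands on river]
river: ρ → (1,52,-25)
river: ρ → (-25,48,5)
river: ρ → (5,52,-5)
river: ρ → (-5,48,25)
river: ρ → (25,52,-1)
river: ρ → (-1,52,25)
river: ρ → (25,48,-5)
river: ρ → (-5,52,5)
river: ρ → (5,48,-25)
ρ-cycle length = 10 (tail of 1 descent step not counted)

10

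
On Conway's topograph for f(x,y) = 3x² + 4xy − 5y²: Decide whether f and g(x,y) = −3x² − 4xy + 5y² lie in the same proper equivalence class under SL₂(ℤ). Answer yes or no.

D₁ = 76, D₂ = 76
river cycle of f (length 6): (-5, 6, 2), (2, 6, -5), (-5, 4, 3), (3, 8, -1), (-1, 8, 3), (3, 4, -5)
river cycle of g (length 6): (5, 4, -3), (-3, 8, 1), (1, 8, -3), (-3, 4, 5), (5, 6, -2), (-2, 6, 5)
cycles differ ⇒ inequivalent

no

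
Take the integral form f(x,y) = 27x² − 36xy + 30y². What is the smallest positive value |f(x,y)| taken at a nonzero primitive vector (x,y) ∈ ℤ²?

translate: b→18 (≡-36 mod 54), so (27,-36,30)→(27,18,21)
flip: (27,18,21)→(21,-18,27)
reduced (well bottom): (21,-18,27) with a≤c, −a<b≤a
well minimum = a = 21

21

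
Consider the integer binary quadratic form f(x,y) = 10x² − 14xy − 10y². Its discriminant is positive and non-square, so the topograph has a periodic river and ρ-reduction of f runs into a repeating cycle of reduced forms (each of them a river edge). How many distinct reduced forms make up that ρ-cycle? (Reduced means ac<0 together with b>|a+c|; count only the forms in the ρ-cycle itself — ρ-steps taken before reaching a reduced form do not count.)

D = 596, ⌊√D⌋ = 24
descent: ρ → (-10,14,10)  [lands on river]
river: ρ → (10,6,-14)
river: ρ → (-14,22,2)
river: ρ → (2,22,-14)
river: ρ → (-14,6,10)
river: ρ → (10,14,-10)
river: ρ → (-10,6,14)
river: ρ → (14,22,-2)
river: ρ → (-2,22,14)
river: ρ → (14,6,-10)
ρ-cycle length = 10 (tail of 1 descent step not counted)

10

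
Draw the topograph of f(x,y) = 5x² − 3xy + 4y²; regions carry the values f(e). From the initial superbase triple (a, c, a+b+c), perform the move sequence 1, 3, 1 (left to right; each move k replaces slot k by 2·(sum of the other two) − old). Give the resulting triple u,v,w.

start (5,4,6) = (f(1,0),f(0,1),f(1,1))
replace slot 1: 2·(4+6) − 5 = 15 → (15,4,6)
replace slot 3: 2·(15+4) − 6 = 32 → (15,4,32)
replace slot 1: 2·(4+32) − 15 = 57 → (57,4,32)

57,4,32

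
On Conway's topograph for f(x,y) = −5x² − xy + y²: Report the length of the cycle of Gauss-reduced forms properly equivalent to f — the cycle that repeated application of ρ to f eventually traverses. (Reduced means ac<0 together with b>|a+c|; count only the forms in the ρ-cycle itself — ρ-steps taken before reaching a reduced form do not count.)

D = 21, ⌊√D⌋ = 4
descent: ρ → (1,3,-3)  [lands on river]
river: ρ → (-3,3,1)
ρ-cycle length = 2 (tail of 1 descent step not counted)

2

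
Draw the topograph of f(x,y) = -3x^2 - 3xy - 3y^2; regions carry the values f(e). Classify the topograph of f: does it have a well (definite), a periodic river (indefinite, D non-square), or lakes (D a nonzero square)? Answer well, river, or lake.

D = b²−4ac = (-3)² − 4·(-3)·(-3) = -27
D < 0 ⇒ definite ⇒ every region one sign ⇒ single well

well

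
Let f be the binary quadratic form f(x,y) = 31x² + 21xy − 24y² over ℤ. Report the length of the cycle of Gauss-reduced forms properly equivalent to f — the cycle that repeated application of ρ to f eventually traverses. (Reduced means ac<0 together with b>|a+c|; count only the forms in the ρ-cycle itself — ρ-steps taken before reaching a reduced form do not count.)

D = 3417, ⌊√D⌋ = 58
river: ρ → (-24,27,28)
river: ρ → (28,29,-23)
river: ρ → (-23,17,34)
river: ρ → (34,51,-6)
river: ρ → (-6,57,7)
river: ρ → (7,55,-14)
river: ρ → (-14,57,3)
river: ρ → (3,57,-14)
river: ρ → (-14,55,7)
river: ρ → (7,57,-6)
river: ρ → (-6,51,34)
river: ρ → (34,17,-23)
river: ρ → (-23,29,28)
river: ρ → (28,27,-24)
river: ρ → (-24,21,31)
river: ρ → (31,41,-14)
river: ρ → (-14,43,28)
river: ρ → (28,13,-29)
river: ρ → (-29,45,12)
river: ρ → (12,51,-17)
river: ρ → (-17,51,12)
river: ρ → (12,45,-29)
river: ρ → (-29,13,28)
river: ρ → (28,43,-14)
river: ρ → (-14,41,31)
river: ρ → (31,21,-24)
ρ-cycle length = 26 (tail of 0 descent steps not counted)

26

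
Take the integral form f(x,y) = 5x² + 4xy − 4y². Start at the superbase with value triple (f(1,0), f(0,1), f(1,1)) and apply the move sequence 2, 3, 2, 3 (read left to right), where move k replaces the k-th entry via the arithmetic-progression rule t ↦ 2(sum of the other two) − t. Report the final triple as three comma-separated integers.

start (5,-4,5) = (f(1,0),f(0,1),f(1,1))
replace slot 2: 2·(5+5) − (-4) = 24 → (5,24,5)
replace slot 3: 2·(5+24) − 5 = 53 → (5,24,53)
replace slot 2: 2·(5+53) − 24 = 92 → (5,92,53)
replace slot 3: 2·(5+92) − 53 = 141 → (5,92,141)

5,92,141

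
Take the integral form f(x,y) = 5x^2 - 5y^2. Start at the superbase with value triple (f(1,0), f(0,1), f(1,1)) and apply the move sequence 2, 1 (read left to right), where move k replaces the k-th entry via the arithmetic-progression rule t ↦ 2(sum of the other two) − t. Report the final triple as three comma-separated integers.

start (5,-5,0) = (f(1,0),f(0,1),f(1,1))
replace slot 2: 2·(5+0) − (-5) = 15 → (5,15,0)
replace slot 1: 2·(15+0) − 5 = 25 → (25,15,0)

25,15,0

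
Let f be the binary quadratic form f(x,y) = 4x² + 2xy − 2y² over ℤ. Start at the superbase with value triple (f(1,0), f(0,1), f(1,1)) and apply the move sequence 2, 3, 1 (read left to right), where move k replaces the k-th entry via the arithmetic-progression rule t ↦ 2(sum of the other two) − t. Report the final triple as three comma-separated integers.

start (4,-2,4) = (f(1,0),f(0,1),f(1,1))
replace slot 2: 2·(4+4) − (-2) = 18 → (4,18,4)
replace slot 3: 2·(4+18) − 4 = 40 → (4,18,40)
replace slot 1: 2·(18+40) − 4 = 112 → (112,18,40)

112,18,40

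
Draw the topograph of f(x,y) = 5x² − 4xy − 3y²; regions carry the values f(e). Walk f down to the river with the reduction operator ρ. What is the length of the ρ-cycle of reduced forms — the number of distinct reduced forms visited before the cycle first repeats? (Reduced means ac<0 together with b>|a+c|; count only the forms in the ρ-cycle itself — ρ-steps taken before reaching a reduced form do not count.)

D = 76, ⌊√D⌋ = 8
descent: ρ → (-3,4,5)  [lands on river]
river: ρ → (5,6,-2)
river: ρ → (-2,6,5)
river: ρ → (5,4,-3)
river: ρ → (-3,8,1)
river: ρ → (1,8,-3)
ρ-cycle length = 6 (tail of 1 descent step not counted)

6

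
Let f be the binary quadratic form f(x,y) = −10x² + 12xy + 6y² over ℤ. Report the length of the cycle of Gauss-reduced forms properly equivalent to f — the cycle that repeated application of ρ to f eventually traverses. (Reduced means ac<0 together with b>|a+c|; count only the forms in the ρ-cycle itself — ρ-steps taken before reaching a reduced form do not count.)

D = 384, ⌊√D⌋ = 19
river: ρ → (6,12,-10)
river: ρ → (-10,8,8)
river: ρ → (8,8,-10)
river: ρ → (-10,12,6)
ρ-cycle length = 4 (tail of 0 descent steps not counted)

4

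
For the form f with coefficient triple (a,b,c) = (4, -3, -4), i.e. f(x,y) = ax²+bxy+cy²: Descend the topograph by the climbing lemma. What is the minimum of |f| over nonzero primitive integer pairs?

descent: ρ → (-4,3,4)  [lands on river]
river: ρ → (4,5,-3)
river: ρ → (-3,7,2)
river: ρ → (2,5,-6)
river: ρ → (-6,7,1)
river: ρ → (1,7,-6)
river: ρ → (-6,5,2)
river: ρ → (2,7,-3)
river: ρ → (-3,5,4)
river: ρ → (4,3,-4)
river: ρ → (-4,5,3)
river: ρ → (3,7,-2)
river: ρ → (-2,5,6)
river: ρ → (6,7,-1)
river: ρ → (-1,7,6)
river: ρ → (6,5,-2)
river: ρ → (-2,7,3)
river: ρ → (3,5,-4)
closes: descent 1, river 18
min |a| on river = 1

1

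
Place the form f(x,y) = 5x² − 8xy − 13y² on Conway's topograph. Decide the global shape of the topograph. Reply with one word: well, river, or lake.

D = b²−4ac = (-8)² − 4·5·(-13) = 324
D = 18² is a perfect square ⇒ form factors over ℤ ⇒ lakes

lake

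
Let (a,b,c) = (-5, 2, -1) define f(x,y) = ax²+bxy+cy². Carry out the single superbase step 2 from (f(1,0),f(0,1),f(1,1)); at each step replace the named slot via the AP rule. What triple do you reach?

start (-5,-1,-4) = (f(1,0),f(0,1),f(1,1))
replace slot 2: 2·((-5)+(-4)) − (-1) = -17 → (-5,-17,-4)

-5,-17,-4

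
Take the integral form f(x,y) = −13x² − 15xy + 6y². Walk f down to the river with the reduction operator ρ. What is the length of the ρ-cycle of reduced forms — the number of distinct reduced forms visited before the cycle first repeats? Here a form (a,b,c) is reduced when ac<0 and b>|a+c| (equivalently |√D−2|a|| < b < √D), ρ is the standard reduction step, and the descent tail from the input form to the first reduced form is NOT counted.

D = 537, ⌊√D⌋ = 23
descent: ρ → (6,15,-13)  [lands on river]
river: ρ → (-13,11,8)
river: ρ → (8,21,-3)
river: ρ → (-3,21,8)
river: ρ → (8,11,-13)
river: ρ → (-13,15,6)
river: ρ → (6,21,-4)
river: ρ → (-4,19,11)
river: ρ → (11,3,-12)
river: ρ → (-12,21,2)
river: ρ → (2,23,-1)
river: ρ → (-1,23,2)
river: ρ → (2,21,-12)
river: ρ → (-12,3,11)
river: ρ → (11,19,-4)
river: ρ → (-4,21,6)
ρ-cycle length = 16 (tail of 1 descent step not counted)

16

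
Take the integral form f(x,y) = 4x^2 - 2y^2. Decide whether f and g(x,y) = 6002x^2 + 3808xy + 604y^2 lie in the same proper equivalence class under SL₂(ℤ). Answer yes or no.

D₁ = 32, D₂ = 32
river cycle of f (length 2): (-2, 4, 2), (2, 4, -2)
river cycle of g (length 2): (2, 4, -2), (-2, 4, 2)
cycles coincide ⇒ equivalent

yes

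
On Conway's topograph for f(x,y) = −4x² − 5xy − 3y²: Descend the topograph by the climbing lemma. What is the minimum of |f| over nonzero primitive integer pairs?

translate: b→-3 (≡5 mod 8), so (4,5,3)→(4,-3,2)
flip: (4,-3,2)→(2,3,4)
translate: b→-1 (≡3 mod 4), so (2,3,4)→(2,-1,3)
reduced (well bottom): (2,-1,3) with a≤c, −a<b≤a
well minimum |f| = |-2| = 2 (negative-definite)

2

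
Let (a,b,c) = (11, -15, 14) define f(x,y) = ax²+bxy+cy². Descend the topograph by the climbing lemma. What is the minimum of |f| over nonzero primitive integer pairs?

translate: b→7 (≡-15 mod 22), so (11,-15,14)→(11,7,10)
flip: (11,7,10)→(10,-7,11)
reduced (well bottom): (10,-7,11) with a≤c, −a<b≤a
well minimum = a = 10

10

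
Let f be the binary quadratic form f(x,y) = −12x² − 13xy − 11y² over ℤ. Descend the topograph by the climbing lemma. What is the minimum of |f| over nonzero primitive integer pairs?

translate: b→-11 (≡13 mod 24), so (12,13,11)→(12,-11,10)
flip: (12,-11,10)→(10,11,12)
translate: b→-9 (≡11 mod 20), so (10,11,12)→(10,-9,11)
reduced (well bottom): (10,-9,11) with a≤c, −a<b≤a
well minimum |f| = |-10| = 10 (negative-definite)

10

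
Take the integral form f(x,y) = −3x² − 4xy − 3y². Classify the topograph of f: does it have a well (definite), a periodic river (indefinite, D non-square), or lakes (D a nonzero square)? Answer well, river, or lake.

D = b²−4ac = (-4)² − 4·(-3)·(-3) = -20
D < 0 ⇒ definite ⇒ every region one sign ⇒ single well

well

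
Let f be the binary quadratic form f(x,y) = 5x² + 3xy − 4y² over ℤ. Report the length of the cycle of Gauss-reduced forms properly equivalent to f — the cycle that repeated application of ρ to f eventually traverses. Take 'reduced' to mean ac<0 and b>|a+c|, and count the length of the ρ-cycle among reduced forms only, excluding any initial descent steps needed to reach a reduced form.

D = 89, ⌊√D⌋ = 9
river: ρ → (-4,5,4)
river: ρ → (4,3,-5)
river: ρ → (-5,7,2)
river: ρ → (2,9,-1)
river: ρ → (-1,9,2)
river: ρ → (2,7,-5)
river: ρ → (-5,3,4)
river: ρ → (4,5,-4)
river: ρ → (-4,3,5)
river: ρ → (5,7,-2)
river: ρ → (-2,9,1)
river: ρ → (1,9,-2)
river: ρ → (-2,7,5)
river: ρ → (5,3,-4)
ρ-cycle length = 14 (tail of 0 descent steps not counted)

14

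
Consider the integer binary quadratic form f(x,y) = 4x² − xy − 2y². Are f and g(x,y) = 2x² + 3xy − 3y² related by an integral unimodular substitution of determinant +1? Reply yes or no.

D₁ = 33, D₂ = 33
river cycle of f (length 4): (-2, 5, 1), (1, 5, -2), (-2, 3, 3), (3, 3, -2)
river cycle of g (length 4): (-3, 3, 2), (2, 5, -1), (-1, 5, 2), (2, 3, -3)
cycles differ ⇒ inequivalent

no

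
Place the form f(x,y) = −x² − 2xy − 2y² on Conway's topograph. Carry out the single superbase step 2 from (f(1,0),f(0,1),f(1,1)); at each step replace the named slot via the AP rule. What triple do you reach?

start (-1,-2,-5) = (f(1,0),f(0,1),f(1,1))
replace slot 2: 2·((-1)+(-5)) − (-2) = -10 → (-1,-10,-5)

-1,-10,-5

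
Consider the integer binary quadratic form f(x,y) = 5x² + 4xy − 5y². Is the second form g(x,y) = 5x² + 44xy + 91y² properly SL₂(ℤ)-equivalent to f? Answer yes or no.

D₁ = 116, D₂ = 116
river cycle of f (length 10): (-5, 6, 4), (4, 10, -1), (-1, 10, 4), (4, 6, -5), (-5, 4, 5), (5, 6, -4), (-4, 10, 1), (1, 10, -4), (-4, 6, 5), (5, 4, -5)
river cycle of g (length 10): (5, 4, -5), (-5, 6, 4), (4, 10, -1), (-1, 10, 4), (4, 6, -5), (-5, 4, 5), (5, 6, -4), (-4, 10, 1), (1, 10, -4), (-4, 6, 5)
cycles coincide ⇒ equivalent

yes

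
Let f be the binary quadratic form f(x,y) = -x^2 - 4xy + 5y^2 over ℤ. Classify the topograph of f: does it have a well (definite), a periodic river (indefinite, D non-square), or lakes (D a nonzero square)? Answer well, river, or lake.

D = b²−4ac = (-4)² − 4·(-1)·5 = 36
D = 6² is a perfect square ⇒ form factors over ℤ ⇒ lakes

lake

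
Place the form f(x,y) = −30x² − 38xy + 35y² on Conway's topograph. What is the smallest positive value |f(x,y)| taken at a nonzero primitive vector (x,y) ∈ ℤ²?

descent: ρ → (35,38,-30)  [lands on river]
river: ρ → (-30,22,43)
river: ρ → (43,64,-9)
river: ρ → (-9,62,50)
river: ρ → (50,38,-21)
river: ρ → (-21,46,42)
river: ρ → (42,38,-25)
river: ρ → (-25,62,18)
river: ρ → (18,46,-49)
river: ρ → (-49,52,15)
river: ρ → (15,68,-17)
river: ρ → (-17,68,15)
river: ρ → (15,52,-49)
river: ρ → (-49,46,18)
river: ρ → (18,62,-25)
river: ρ → (-25,38,42)
river: ρ → (42,46,-21)
river: ρ → (-21,38,50)
river: ρ → (50,62,-9)
river: ρ → (-9,64,43)
river: ρ → (43,22,-30)
river: ρ → (-30,38,35)
river: ρ → (35,32,-33)
river: ρ → (-33,34,34)
river: ρ → (34,34,-33)
river: ρ → (-33,32,35)
closes: descent 1, river 26
min |a| on river = 9

9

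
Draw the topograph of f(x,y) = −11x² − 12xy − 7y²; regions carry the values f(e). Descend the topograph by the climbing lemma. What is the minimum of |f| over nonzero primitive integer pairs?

translate: b→-10 (≡12 mod 22), so (11,12,7)→(11,-10,6)
flip: (11,-10,6)→(6,10,11)
translate: b→-2 (≡10 mod 12), so (6,10,11)→(6,-2,7)
reduced (well bottom): (6,-2,7) with a≤c, −a<b≤a
well minimum |f| = |-6| = 6 (negative-definite)

6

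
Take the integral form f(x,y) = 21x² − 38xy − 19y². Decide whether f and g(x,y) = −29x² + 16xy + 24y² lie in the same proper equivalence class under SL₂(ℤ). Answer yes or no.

D₁ = 3040, D₂ = 3040
river cycle of f (length 12): (-19, 38, 21), (21, 46, -11), (-11, 42, 29), (29, 16, -24), (-24, 32, 21), (21, 52, -4), (-4, 52, 21), (21, 32, -24), (-24, 16, 29), (29, 42, -11), … (2 more)
river cycle of g (length 12): (24, 32, -21), (-21, 52, 4), (4, 52, -21), (-21, 32, 24), (24, 16, -29), (-29, 42, 11), (11, 46, -21), (-21, 38, 19), (19, 38, -21), (-21, 46, 11), … (2 more)
cycles differ ⇒ inequivalent

no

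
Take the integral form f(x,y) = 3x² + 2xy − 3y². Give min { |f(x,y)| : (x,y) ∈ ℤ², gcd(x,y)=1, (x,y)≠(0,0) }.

river: ρ → (-3,4,2)
river: ρ → (2,4,-3)
river: ρ → (-3,2,3)
river: ρ → (3,4,-2)
river: ρ → (-2,4,3)
river: ρ → (3,2,-3)
closes: descent 0, river 6
min |a| on river = 2

2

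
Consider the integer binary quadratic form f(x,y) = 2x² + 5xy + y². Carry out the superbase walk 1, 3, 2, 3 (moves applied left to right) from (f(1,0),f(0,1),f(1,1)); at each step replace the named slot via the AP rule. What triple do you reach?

start (2,1,8) = (f(1,0),f(0,1),f(1,1))
replace slot 1: 2·(1+8) − 2 = 16 → (16,1,8)
replace slot 3: 2·(16+1) − 8 = 26 → (16,1,26)
replace slot 2: 2·(16+26) − 1 = 83 → (16,83,26)
replace slot 3: 2·(16+83) − 26 = 172 → (16,83,172)

16,83,172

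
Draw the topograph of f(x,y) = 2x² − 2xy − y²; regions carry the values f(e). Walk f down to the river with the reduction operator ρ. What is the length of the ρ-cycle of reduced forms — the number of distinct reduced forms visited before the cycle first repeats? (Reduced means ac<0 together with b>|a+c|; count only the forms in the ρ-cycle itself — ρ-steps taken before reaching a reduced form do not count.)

D = 12, ⌊√D⌋ = 3
descent: ρ → (-1,2,2)  [lands on river]
river: ρ → (2,2,-1)
ρ-cycle length = 2 (tail of 1 descent step not counted)

2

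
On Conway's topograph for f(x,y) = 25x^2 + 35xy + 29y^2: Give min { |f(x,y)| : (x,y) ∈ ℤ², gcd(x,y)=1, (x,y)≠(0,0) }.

translate: b→-15 (≡35 mod 50), so (25,35,29)→(25,-15,19)
flip: (25,-15,19)→(19,15,25)
reduced (well bottom): (19,15,25) with a≤c, −a<b≤a
well minimum = a = 19

19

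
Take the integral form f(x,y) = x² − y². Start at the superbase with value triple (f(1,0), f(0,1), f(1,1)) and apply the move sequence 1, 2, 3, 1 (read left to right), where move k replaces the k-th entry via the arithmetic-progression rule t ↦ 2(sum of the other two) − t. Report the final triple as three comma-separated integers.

start (1,-1,0) = (f(1,0),f(0,1),f(1,1))
replace slot 1: 2·((-1)+0) − 1 = -3 → (-3,-1,0)
replace slot 2: 2·((-3)+0) − (-1) = -5 → (-3,-5,0)
replace slot 3: 2·((-3)+(-5)) − 0 = -16 → (-3,-5,-16)
replace slot 1: 2·((-5)+(-16)) − (-3) = -39 → (-39,-5,-16)

-39,-5,-16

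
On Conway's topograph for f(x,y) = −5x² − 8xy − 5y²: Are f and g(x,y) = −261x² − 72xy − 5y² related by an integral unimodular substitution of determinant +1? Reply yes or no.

D₁ = -36, D₂ = -36
f is negative-definite; reduce −f:
−f: translate: b→-2 (≡8 mod 10), so (5,8,5)→(5,-2,2)
−f: flip: (5,-2,2)→(2,2,5)
−f: reduced (well bottom): (2,2,5) with a≤c, −a<b≤a
flip sign back: reduced form of f is (-2,-2,-5)
g is negative-definite; reduce −g:
−g: flip: (261,72,5)→(5,-72,261)
−g: translate: b→-2 (≡-72 mod 10), so (5,-72,261)→(5,-2,2)
−g: flip: (5,-2,2)→(2,2,5)
−g: reduced (well bottom): (2,2,5) with a≤c, −a<b≤a
flip sign back: reduced form of g is (-2,-2,-5)
reduced forms (-2, -2, -5) vs (-2, -2, -5) ⇒ equivalent

yes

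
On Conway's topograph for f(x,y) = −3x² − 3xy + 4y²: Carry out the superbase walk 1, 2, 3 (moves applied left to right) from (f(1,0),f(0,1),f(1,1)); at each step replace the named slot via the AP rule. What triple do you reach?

start (-3,4,-2) = (f(1,0),f(0,1),f(1,1))
replace slot 1: 2·(4+(-2)) − (-3) = 7 → (7,4,-2)
replace slot 2: 2·(7+(-2)) − 4 = 6 → (7,6,-2)
replace slot 3: 2·(7+6) − (-2) = 28 → (7,6,28)

7,6,28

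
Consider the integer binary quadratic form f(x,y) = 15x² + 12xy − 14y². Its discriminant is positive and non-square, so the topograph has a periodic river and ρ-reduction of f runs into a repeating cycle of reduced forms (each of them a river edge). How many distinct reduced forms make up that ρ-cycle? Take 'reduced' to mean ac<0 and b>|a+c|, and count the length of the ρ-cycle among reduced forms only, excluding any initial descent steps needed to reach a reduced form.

D = 984, ⌊√D⌋ = 31
river: ρ → (-14,16,13)
river: ρ → (13,10,-17)
river: ρ → (-17,24,6)
river: ρ → (6,24,-17)
river: ρ → (-17,10,13)
river: ρ → (13,16,-14)
river: ρ → (-14,12,15)
river: ρ → (15,18,-11)
river: ρ → (-11,26,7)
river: ρ → (7,30,-3)
river: ρ → (-3,30,7)
river: ρ → (7,26,-11)
river: ρ → (-11,18,15)
river: ρ → (15,12,-14)
ρ-cycle length = 14 (tail of 0 descent steps not counted)

14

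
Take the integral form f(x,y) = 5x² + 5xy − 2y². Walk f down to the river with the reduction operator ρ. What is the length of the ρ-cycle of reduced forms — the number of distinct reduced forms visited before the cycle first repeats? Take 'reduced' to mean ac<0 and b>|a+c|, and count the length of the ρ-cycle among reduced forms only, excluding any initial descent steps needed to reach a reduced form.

D = 65, ⌊√D⌋ = 8
river: ρ → (-2,7,2)
river: ρ → (2,5,-5)
river: ρ → (-5,5,2)
river: ρ → (2,7,-2)
river: ρ → (-2,5,5)
river: ρ → (5,5,-2)
ρ-cycle length = 6 (tail of 0 descent steps not counted)

6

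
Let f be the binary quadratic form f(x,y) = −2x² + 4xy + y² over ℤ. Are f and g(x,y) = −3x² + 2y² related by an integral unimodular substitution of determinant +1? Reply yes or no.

D₁ = 24, D₂ = 24
river cycle of f (length 2): (1, 4, -2), (-2, 4, 1)
river cycle of g (length 2): (2, 4, -1), (-1, 4, 2)
cycles differ ⇒ inequivalent

no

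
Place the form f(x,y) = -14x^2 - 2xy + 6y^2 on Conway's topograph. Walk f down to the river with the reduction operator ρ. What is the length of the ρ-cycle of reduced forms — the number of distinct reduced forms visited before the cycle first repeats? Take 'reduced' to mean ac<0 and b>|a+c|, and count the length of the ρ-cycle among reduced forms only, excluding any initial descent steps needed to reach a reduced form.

D = 340, ⌊√D⌋ = 18
descent: ρ → (6,14,-6)  [lands on river]
river: ρ → (-6,10,10)
river: ρ → (10,10,-6)
river: ρ → (-6,14,6)
river: ρ → (6,10,-10)
river: ρ → (-10,10,6)
ρ-cycle length = 6 (tail of 1 descent step not counted)

6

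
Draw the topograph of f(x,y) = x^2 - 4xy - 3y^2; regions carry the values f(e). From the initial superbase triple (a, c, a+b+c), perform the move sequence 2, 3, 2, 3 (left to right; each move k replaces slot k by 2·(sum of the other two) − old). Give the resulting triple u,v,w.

start (1,-3,-6) = (f(1,0),f(0,1),f(1,1))
replace slot 2: 2·(1+(-6)) − (-3) = -7 → (1,-7,-6)
replace slot 3: 2·(1+(-7)) − (-6) = -6 → (1,-7,-6)
replace slot 2: 2·(1+(-6)) − (-7) = -3 → (1,-3,-6)
replace slot 3: 2·(1+(-3)) − (-6) = 2 → (1,-3,2)

1,-3,2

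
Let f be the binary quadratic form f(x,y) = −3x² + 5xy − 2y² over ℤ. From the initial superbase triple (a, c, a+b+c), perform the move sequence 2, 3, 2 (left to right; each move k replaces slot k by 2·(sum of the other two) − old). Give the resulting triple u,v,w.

start (-3,-2,0) = (f(1,0),f(0,1),f(1,1))
replace slot 2: 2·((-3)+0) − (-2) = -4 → (-3,-4,0)
replace slot 3: 2·((-3)+(-4)) − 0 = -14 → (-3,-4,-14)
replace slot 2: 2·((-3)+(-14)) − (-4) = -30 → (-3,-30,-14)

-3,-30,-14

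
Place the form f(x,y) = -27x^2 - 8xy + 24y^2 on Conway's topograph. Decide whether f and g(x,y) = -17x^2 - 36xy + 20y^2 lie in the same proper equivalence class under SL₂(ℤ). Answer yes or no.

D₁ = 2656, D₂ = 2656
river cycle of f (length 18): (24, 8, -27), (-27, 46, 5), (5, 44, -36), (-36, 28, 13), (13, 50, -3), (-3, 46, 45), (45, 44, -4), (-4, 44, 45), (45, 46, -3), (-3, 50, 13), … (8 more)
river cycle of g (length 22): (20, 36, -17), (-17, 32, 24), (24, 16, -25), (-25, 34, 15), (15, 26, -33), (-33, 40, 8), (8, 40, -33), (-33, 26, 15), (15, 34, -25), (-25, 16, 24), … (12 more)
cycles differ ⇒ inequivalent

no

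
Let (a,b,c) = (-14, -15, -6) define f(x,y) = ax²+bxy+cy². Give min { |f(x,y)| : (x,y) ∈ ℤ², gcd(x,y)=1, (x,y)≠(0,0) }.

translate: b→-13 (≡15 mod 28), so (14,15,6)→(14,-13,5)
flip: (14,-13,5)→(5,13,14)
translate: b→3 (≡13 mod 10), so (5,13,14)→(5,3,6)
reduced (well bottom): (5,3,6) with a≤c, −a<b≤a
well minimum |f| = |-5| = 5 (negative-definite)

5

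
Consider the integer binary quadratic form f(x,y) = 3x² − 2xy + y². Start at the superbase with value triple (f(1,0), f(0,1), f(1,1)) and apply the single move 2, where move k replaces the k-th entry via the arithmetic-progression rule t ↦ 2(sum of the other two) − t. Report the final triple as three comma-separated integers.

start (3,1,2) = (f(1,0),f(0,1),f(1,1))
replace slot 2: 2·(3+2) − 1 = 9 → (3,9,2)

3,9,2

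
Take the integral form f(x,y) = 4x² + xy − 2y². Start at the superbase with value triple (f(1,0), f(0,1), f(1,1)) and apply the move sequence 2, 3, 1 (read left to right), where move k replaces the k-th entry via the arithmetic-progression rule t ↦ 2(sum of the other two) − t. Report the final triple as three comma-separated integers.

start (4,-2,3) = (f(1,0),f(0,1),f(1,1))
replace slot 2: 2·(4+3) − (-2) = 16 → (4,16,3)
replace slot 3: 2·(4+16) − 3 = 37 → (4,16,37)
replace slot 1: 2·(16+37) − 4 = 102 → (102,16,37)

102,16,37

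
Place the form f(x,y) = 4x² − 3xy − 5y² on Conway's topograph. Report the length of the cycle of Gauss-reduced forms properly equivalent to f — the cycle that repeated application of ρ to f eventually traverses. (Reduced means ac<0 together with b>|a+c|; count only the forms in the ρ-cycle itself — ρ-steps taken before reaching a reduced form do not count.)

D = 89, ⌊√D⌋ = 9
descent: ρ → (-5,3,4)  [lands on river]
river: ρ → (4,5,-4)
river: ρ → (-4,3,5)
river: ρ → (5,7,-2)
river: ρ → (-2,9,1)
river: ρ → (1,9,-2)
river: ρ → (-2,7,5)
river: ρ → (5,3,-4)
river: ρ → (-4,5,4)
river: ρ → (4,3,-5)
river: ρ → (-5,7,2)
river: ρ → (2,9,-1)
river: ρ → (-1,9,2)
river: ρ → (2,7,-5)
ρ-cycle length = 14 (tail of 1 descent step not counted)

14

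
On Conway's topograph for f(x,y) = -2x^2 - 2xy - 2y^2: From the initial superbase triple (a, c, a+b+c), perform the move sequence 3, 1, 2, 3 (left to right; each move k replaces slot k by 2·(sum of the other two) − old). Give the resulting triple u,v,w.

start (-2,-2,-6) = (f(1,0),f(0,1),f(1,1))
replace slot 3: 2·((-2)+(-2)) − (-6) = -2 → (-2,-2,-2)
replace slot 1: 2·((-2)+(-2)) − (-2) = -6 → (-6,-2,-2)
replace slot 2: 2·((-6)+(-2)) − (-2) = -14 → (-6,-14,-2)
replace slot 3: 2·((-6)+(-14)) − (-2) = -38 → (-6,-14,-38)

-6,-14,-38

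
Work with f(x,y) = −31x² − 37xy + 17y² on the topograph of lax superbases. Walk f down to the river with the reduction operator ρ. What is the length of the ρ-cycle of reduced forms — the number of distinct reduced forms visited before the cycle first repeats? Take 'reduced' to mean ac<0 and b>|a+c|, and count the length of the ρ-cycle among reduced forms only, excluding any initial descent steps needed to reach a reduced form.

D = 3477, ⌊√D⌋ = 58
descent: ρ → (17,37,-31)  [lands on river]
river: ρ → (-31,25,23)
river: ρ → (23,21,-33)
river: ρ → (-33,45,11)
river: ρ → (11,43,-37)
river: ρ → (-37,31,17)
ρ-cycle length = 6 (tail of 1 descent step not counted)

6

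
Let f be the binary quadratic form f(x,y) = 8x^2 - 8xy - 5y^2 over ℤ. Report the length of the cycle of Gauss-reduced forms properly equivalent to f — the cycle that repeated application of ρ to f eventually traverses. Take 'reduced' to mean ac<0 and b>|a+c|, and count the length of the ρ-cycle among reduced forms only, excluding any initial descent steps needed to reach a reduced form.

D = 224, ⌊√D⌋ = 14
descent: ρ → (-5,8,8)  [lands on river]
river: ρ → (8,8,-5)
river: ρ → (-5,12,4)
river: ρ → (4,12,-5)
ρ-cycle length = 4 (tail of 1 descent step not counted)

4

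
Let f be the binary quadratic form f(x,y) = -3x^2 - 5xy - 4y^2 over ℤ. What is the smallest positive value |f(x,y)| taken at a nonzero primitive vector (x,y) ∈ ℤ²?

translate: b→-1 (≡5 mod 6), so (3,5,4)→(3,-1,2)
flip: (3,-1,2)→(2,1,3)
reduced (well bottom): (2,1,3) with a≤c, −a<b≤a
well minimum |f| = |-2| = 2 (negative-definite)

2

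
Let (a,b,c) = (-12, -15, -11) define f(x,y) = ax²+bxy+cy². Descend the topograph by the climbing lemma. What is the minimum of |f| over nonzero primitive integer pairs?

translate: b→-9 (≡15 mod 24), so (12,15,11)→(12,-9,8)
flip: (12,-9,8)→(8,9,12)
translate: b→-7 (≡9 mod 16), so (8,9,12)→(8,-7,11)
reduced (well bottom): (8,-7,11) with a≤c, −a<b≤a
well minimum |f| = |-8| = 8 (negative-definite)

8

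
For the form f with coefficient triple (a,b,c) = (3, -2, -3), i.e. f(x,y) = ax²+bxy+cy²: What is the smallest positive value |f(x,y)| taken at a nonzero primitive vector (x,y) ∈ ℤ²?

descent: ρ → (-3,2,3)  [lands on river]
river: ρ → (3,4,-2)
river: ρ → (-2,4,3)
river: ρ → (3,2,-3)
river: ρ → (-3,4,2)
river: ρ → (2,4,-3)
closes: descent 1, river 6
min |a| on river = 2

2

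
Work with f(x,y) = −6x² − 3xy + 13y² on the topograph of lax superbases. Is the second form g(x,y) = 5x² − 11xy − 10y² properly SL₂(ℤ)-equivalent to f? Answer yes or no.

D₁ = 321, D₂ = 321
river cycle of f (length 6): (-6, 9, 10), (10, 11, -5), (-5, 9, 12), (12, 15, -2), (-2, 17, 4), (4, 15, -6)
river cycle of g (length 6): (-10, 11, 5), (5, 9, -12), (-12, 15, 2), (2, 17, -4), (-4, 15, 6), (6, 9, -10)
cycles differ ⇒ inequivalent

no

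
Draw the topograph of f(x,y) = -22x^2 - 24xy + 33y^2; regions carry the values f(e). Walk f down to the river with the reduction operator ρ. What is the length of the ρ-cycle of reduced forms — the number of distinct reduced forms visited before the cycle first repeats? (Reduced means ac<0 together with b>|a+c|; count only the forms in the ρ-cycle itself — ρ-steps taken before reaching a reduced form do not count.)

D = 3480, ⌊√D⌋ = 58
descent: ρ → (33,24,-22)  [lands on river]
river: ρ → (-22,20,35)
river: ρ → (35,50,-7)
river: ρ → (-7,48,42)
river: ρ → (42,36,-13)
river: ρ → (-13,42,33)
ρ-cycle length = 6 (tail of 1 descent step not counted)

6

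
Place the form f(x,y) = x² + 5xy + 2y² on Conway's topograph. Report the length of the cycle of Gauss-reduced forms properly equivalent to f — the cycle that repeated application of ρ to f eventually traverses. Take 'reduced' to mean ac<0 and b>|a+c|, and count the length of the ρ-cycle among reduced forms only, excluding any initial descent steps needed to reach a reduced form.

D = 17, ⌊√D⌋ = 4
descent: ρ → (2,3,-1)  [lands on river]
river: ρ → (-1,3,2)
river: ρ → (2,1,-2)
river: ρ → (-2,3,1)
river: ρ → (1,3,-2)
river: ρ → (-2,1,2)
ρ-cycle length = 6 (tail of 1 descent step not counted)

6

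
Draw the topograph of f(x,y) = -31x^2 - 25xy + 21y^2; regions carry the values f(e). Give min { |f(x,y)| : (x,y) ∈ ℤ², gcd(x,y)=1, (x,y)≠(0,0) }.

descent: ρ → (21,25,-31)  [lands on river]
river: ρ → (-31,37,15)
river: ρ → (15,53,-7)
river: ρ → (-7,45,43)
river: ρ → (43,41,-9)
river: ρ → (-9,49,23)
river: ρ → (23,43,-15)
river: ρ → (-15,47,17)
river: ρ → (17,55,-3)
river: ρ → (-3,53,35)
river: ρ → (35,17,-21)
river: ρ → (-21,25,31)
river: ρ → (31,37,-15)
river: ρ → (-15,53,7)
river: ρ → (7,45,-43)
river: ρ → (-43,41,9)
river: ρ → (9,49,-23)
river: ρ → (-23,43,15)
river: ρ → (15,47,-17)
river: ρ → (-17,55,3)
river: ρ → (3,53,-35)
river: ρ → (-35,17,21)
closes: descent 1, river 22
min |a| on river = 3

3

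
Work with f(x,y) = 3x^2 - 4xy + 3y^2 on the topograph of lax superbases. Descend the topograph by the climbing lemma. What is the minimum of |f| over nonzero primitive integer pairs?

translate: b→2 (≡-4 mod 6), so (3,-4,3)→(3,2,2)
flip: (3,2,2)→(2,-2,3)
translate: b→2 (≡-2 mod 4), so (2,-2,3)→(2,2,3)
reduced (well bottom): (2,2,3) with a≤c, −a<b≤a
well minimum = a = 2

2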